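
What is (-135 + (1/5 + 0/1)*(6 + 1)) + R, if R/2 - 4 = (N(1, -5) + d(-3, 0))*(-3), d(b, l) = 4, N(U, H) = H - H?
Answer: -748/5 ≈ -149.60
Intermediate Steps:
N(U, H) = 0
R = -16 (R = 8 + 2*((0 + 4)*(-3)) = 8 + 2*(4*(-3)) = 8 + 2*(-12) = 8 - 24 = -16)
(-135 + (1/5 + 0/1)*(6 + 1)) + R = (-135 + (1/5 + 0/1)*(6 + 1)) - 16 = (-135 + (1*(⅕) + 0*1)*7) - 16 = (-135 + (⅕ + 0)*7) - 16 = (-135 + (⅕)*7) - 16 = (-135 + 7/5) - 16 = -668/5 - 16 = -748/5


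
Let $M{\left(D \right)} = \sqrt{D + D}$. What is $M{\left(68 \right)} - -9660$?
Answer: $9660 + 2 \sqrt{34} \approx 9671.7$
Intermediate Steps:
$M{\left(D \right)} = \sqrt{2} \sqrt{D}$ ($M{\left(D \right)} = \sqrt{2 D} = \sqrt{2} \sqrt{D}$)
$M{\left(68 \right)} - -9660 = \sqrt{2} \sqrt{68} - -9660 = \sqrt{2} \cdot 2 \sqrt{17} + 9660 = 2 \sqrt{34} + 9660 = 9660 + 2 \sqrt{34}$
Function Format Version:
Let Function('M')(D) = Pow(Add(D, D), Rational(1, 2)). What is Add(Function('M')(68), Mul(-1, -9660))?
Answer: Add(9660, Mul(2, Pow(34, Rational(1, 2)))) ≈ 9671.7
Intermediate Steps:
Function('M')(D) = Mul(Pow(2, Rational(1, 2)), Pow(D, Rational(1, 2))) (Function('M')(D) = Pow(Mul(2, D), Rational(1, 2)) = Mul(Pow(2, Rational(1, 2)), Pow(D, Rational(1, 2))))
Add(Function('M')(68), Mul(-1, -9660)) = Add(Mul(Pow(2, Rational(1, 2)), Pow(68, Rational(1, 2))), Mul(-1, -9660)) = Add(Mul(Pow(2, Rational(1, 2)), Mul(2, Pow(17, Rational(1, 2)))), 9660) = Add(Mul(2, Pow(34, Rational(1, 2))), 9660) = Add(9660, Mul(2, Pow(34, Rational(1, 2))))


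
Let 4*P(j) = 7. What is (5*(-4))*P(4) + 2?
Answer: -33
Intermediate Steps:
P(j) = 7/4 (P(j) = (1/4)*7 = 7/4)
(5*(-4))*P(4) + 2 = (5*(-4))*(7/4) + 2 = -20*7/4 + 2 = -35 + 2 = -33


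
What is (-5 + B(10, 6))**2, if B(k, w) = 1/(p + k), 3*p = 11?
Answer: 40804/1681 ≈ 24.274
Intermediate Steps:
p = 11/3 (p = (1/3)*11 = 11/3 ≈ 3.6667)
B(k, w) = 1/(11/3 + k)
(-5 + B(10, 6))**2 = (-5 + 3/(11 + 3*10))**2 = (-5 + 3/(11 + 30))**2 = (-5 + 3/41)**2 = (-202/41)**2 = 40804/1681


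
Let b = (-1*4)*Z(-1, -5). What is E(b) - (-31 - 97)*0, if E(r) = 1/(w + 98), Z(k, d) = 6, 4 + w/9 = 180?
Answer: 1/1682 ≈ 0.00059453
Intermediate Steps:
w = 1584 (w = -36 + 9*180 = -36 + 1620 = 1584)
b = -24 (b = -1*4*6 = -4*6 = -24)
E(r) = 1/1682 (E(r) = 1/(1584 + 98) = 1/1682)
E(b) - (-31 - 97)*0 = 1/1682 - (-31 - 97)*0 = 1/1682 - (-128)*0 = 1/1682 - 1*0 = 1/1682 + 0 = 1/1682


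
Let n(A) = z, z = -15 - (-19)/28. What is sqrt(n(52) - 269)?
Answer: I*sqrt(55531)/14 ≈ 16.832*I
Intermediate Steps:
z = -401/28 (z = -15 - (-19)/28 = -15 - 1*(-19/28) = -15 + 19/28 = -401/28 ≈ -14.321)
n(A) = -401/28
sqrt(n(52) - 269) = sqrt(-401/28 - 269) = sqrt(-7933/28) = I*sqrt(55531)/14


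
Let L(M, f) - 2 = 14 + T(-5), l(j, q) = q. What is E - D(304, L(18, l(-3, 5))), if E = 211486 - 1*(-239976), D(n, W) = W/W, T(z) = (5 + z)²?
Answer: 451461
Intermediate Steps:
L(M, f) = 16 (L(M, f) = 2 + (14 + (5 - 5)²) = 2 + (14 + 0²) = 2 + (14 + 0) = 2 + 14 = 16)
D(n, W) = 1
E = 451462 (E = 211486 + 239976 = 451462)
E - D(304, L(18, l(-3, 5))) = 451462 - 1*1 = 451462 - 1 = 451461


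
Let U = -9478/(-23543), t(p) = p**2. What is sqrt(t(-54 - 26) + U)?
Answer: 3*sqrt(394174374906)/23543 ≈ 80.003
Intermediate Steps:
U = 9478/23543 (U = -9478*(-1/23543) = 9478/23543 ≈ 0.40258)
sqrt(t(-54 - 26) + U) = sqrt((-54 - 26)**2 + 9478/23543) = sqrt((-80)**2 + 9478/23543) = sqrt(6400 + 9478/23543) = sqrt(150684678/23543) = 3*sqrt(394174374906)/23543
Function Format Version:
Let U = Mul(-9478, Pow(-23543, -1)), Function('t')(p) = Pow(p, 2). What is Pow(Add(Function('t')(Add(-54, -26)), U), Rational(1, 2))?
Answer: Mul(Rational(3, 23543), Pow(394174374906, Rational(1, 2))) ≈ 80.003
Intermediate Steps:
U = Rational(9478, 23543) (U = Mul(-9478, Rational(-1, 23543)) = Rational(9478, 23543) ≈ 0.40258)
Pow(Add(Function('t')(Add(-54, -26)), U), Rational(1, 2)) = Pow(Add(Pow(Add(-54, -26), 2), Rational(9478, 23543)), Rational(1, 2)) = Pow(Add(Pow(-80, 2), Rational(9478, 23543)), Rational(1, 2)) = Pow(Add(6400, Rational(9478, 23543)), Rational(1, 2)) = Pow(Rational(150684678, 23543), Rational(1, 2)) = Mul(Rational(3, 23543), Pow(394174374906, Rational(1, 2)))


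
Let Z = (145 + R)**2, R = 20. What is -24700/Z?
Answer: -988/1089 ≈ -0.90725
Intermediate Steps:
Z = 27225 (Z = (145 + 20)**2 = 165**2 = 27225)
-24700/Z = -24700/27225 = -24700*1/27225 = -988/1089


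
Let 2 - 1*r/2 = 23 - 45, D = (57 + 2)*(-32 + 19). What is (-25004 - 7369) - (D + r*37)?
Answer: -33382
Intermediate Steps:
D = -767 (D = 59*(-13) = -767)
r = 48 (r = 4 - 2*(23 - 45) = 4 - 2*(-22) = 4 + 44 = 48)
(-25004 - 7369) - (D + r*37) = (-25004 - 7369) - (-767 + 48*37) = -32373 - (-767 + 1776) = -32373 - 1*1009 = -32373 - 1009 = -33382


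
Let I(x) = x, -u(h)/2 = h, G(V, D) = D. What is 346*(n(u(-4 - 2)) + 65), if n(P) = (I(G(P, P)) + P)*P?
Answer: 122138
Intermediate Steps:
u(h) = -2*h
n(P) = 2*P² (n(P) = (P + P)*P = (2*P)*P = 2*P²)
346*(n(u(-4 - 2)) + 65) = 346*(2*(-2*(-4 - 2))² + 65) = 346*(2*(-2*(-6))² + 65) = 346*(2*12² + 65) = 346*(2*144 + 65) = 346*(288 + 65) = 346*353 = 122138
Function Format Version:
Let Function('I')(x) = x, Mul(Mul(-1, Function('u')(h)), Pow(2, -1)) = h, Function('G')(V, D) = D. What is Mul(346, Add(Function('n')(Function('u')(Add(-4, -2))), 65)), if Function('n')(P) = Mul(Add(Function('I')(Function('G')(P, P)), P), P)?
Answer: 122138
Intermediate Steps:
Function('u')(h) = Mul(-2, h)
Function('n')(P) = Mul(2, Pow(P, 2)) (Function('n')(P) = Mul(Add(P, P), P) = Mul(Mul(2, P), P) = Mul(2, Pow(P, 2)))
Mul(346, Add(Function('n')(Function('u')(Add(-4, -2))), 65)) = Mul(346, Add(Mul(2, Pow(Mul(-2, Add(-4, -2)), 2)), 65)) = Mul(346, Add(Mul(2, Pow(Mul(-2, -6), 2)), 65)) = Mul(346, Add(Mul(2, Pow(12, 2)), 65)) = Mul(346, Add(Mul(2, 144), 65)) = Mul(346, Add(288, 65)) = Mul(346, 353) = 122138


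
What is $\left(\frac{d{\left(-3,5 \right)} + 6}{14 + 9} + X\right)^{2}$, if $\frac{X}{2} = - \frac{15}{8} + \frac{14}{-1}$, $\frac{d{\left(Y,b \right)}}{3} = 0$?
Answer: $\frac{8392609}{8464} \approx 991.57$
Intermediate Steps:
$d{\left(Y,b \right)} = 0$ ($d{\left(Y,b \right)} = 3 \cdot 0 = 0$)
$X = - \frac{127}{4}$ ($X = 2 \left(- \frac{15}{8} + \frac{14}{-1}\right) = 2 \left(\left(-15\right) \frac{1}{8} + 14 \left(-1\right)\right) = 2 \left(- \frac{15}{8} - 14\right) = 2 \left(- \frac{127}{8}\right) = - \frac{127}{4} \approx -31.75$)
$\left(\frac{d{\left(-3,5 \right)} + 6}{14 + 9} + X\right)^{2} = \left(\frac{0 + 6}{14 + 9} - \frac{127}{4}\right)^{2} = \left(\frac{6}{23} - \frac{127}{4}\right)^{2} = \left(- \frac{2897}{92}\right)^{2} = \frac{8392609}{8464}$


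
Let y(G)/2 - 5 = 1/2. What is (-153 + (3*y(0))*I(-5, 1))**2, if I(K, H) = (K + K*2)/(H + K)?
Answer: 13689/16 ≈ 855.56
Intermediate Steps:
I(K, H) = 3*K/(H + K) (I(K, H) = (K + 2*K)/(H + K) = (3*K)/(H + K) = 3*K/(H + K))
y(G) = 11 (y(G) = 10 + 2*(1/2) = 10 + 1 = 11)
(-153 + (3*y(0))*I(-5, 1))**2 = (-153 + (3*11)*(3*(-5)/(1 - 5)))**2 = (-153 + 33*(3*(-5)/(-4)))**2 = (-153 + 33*(3*(-5)*(-1/4)))**2 = (-153 + 33*(15/4))**2 = (-153 + 495/4)**2 = (-117/4)**2 = 13689/16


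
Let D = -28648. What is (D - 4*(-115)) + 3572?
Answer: -24616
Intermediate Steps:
(D - 4*(-115)) + 3572 = (-28648 - 4*(-115)) + 3572 = (-28648 + 460) + 3572 = -28188 + 3572 = -24616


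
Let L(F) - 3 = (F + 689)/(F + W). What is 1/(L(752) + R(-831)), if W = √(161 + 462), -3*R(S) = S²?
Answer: -130025484472/29929536685031041 + 1441*√623/29929536685031041 ≈ -4.3444e-6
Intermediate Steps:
R(S) = -S²/3
W = √623 ≈ 24.960
L(F) = 3 + (689 + F)/(F + √623) (L(F) = 3 + (F + 689)/(F + √623) = 3 + (689 + F)/(F + √623))
1/(L(752) + R(-831)) = 1/((689 + 3*√623 + 4*752)/(752 + √623) - ⅓*(-831)²) = 1/((689 + 3*√623 + 3008)/(752 + √623) - ⅓*690561) = 1/((3697 + 3*√623)/(752 + √623) - 230187) = 1/(-230187 + (3697 + 3*√623)/(752 + √623))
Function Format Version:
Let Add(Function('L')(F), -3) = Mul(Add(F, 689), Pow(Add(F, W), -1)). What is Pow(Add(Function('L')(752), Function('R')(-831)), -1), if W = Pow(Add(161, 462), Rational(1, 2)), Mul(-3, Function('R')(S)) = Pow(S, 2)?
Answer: Add(Rational(-130025484472, 29929536685031041), Mul(Rational(1441, 29929536685031041), Pow(623, Rational(1, 2)))) ≈ -4.3444e-6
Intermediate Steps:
Function('R')(S) = Mul(Rational(-1, 3), Pow(S, 2))
W = Pow(623, Rational(1, 2)) ≈ 24.960
Function('L')(F) = Add(3, Mul(Pow(Add(F, Pow(623, Rational(1, 2))), -1), Add(689, F))) (Function('L')(F) = Add(3, Mul(Add(F, 689), Pow(Add(F, Pow(623, Rational(1, 2))), -1))) = Add(3, Mul(Add(689, F), Pow(Add(F, Pow(623, Rational(1, 2))), -1))) = Add(3, Mul(Pow(Add(F, Pow(623, Rational(1, 2))), -1), Add(689, F))))
Pow(Add(Function('L')(752), Function('R')(-831)), -1) = Pow(Add(Mul(Pow(Add(752, Pow(623, Rational(1, 2))), -1), Add(689, Mul(3, Pow(623, Rational(1, 2))), Mul(4, 752))), Mul(Rational(-1, 3), Pow(-831, 2))), -1) = Pow(Add(Mul(Pow(Add(752, Pow(623, Rational(1, 2))), -1), Add(689, Mul(3, Pow(623, Rational(1, 2))), 3008)), Mul(Rational(-1, 3), 690561)), -1) = Pow(Add(Mul(Pow(Add(752, Pow(623, Rational(1, 2))), -1), Add(3697, Mul(3, Pow(623, Rational(1, 2))))), -230187), -1) = Pow(Add(-230187, Mul(Pow(Add(752, Pow(623, Rational(1, 2))), -1), Add(3697, Mul(3, Pow(623, Rational(1, 2)))))), -1)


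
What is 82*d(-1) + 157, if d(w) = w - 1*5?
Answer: -335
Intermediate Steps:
d(w) = -5 + w (d(w) = w - 5 = -5 + w)
82*d(-1) + 157 = 82*(-5 - 1) + 157 = 82*(-6) + 157 = -492 + 157 = -335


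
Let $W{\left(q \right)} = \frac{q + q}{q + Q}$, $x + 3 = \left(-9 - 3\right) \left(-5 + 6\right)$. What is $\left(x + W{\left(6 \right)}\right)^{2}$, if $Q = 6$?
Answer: $196$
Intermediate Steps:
$x = -15$ ($x = -3 + \left(-9 - 3\right) \left(-5 + 6\right) = -3 - 12 = -15$)
$W{\left(q \right)} = \frac{2 q}{6 + q}$ ($W{\left(q \right)} = \frac{q + q}{q + 6} = \frac{2 q}{6 + q}$)
$\left(x + W{\left(6 \right)}\right)^{2} = \left(-15 + 2 \cdot 6 \frac{1}{6 + 6}\right)^{2} = \left(-15 + 2 \cdot 6 \cdot \frac{1}{12}\right)^{2} = \left(-15 + 1\right)^{2} = \left(-14\right)^{2} = 196$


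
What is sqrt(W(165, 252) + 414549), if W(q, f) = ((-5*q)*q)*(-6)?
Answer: 3*sqrt(136811) ≈ 1109.6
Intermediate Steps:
W(q, f) = 30*q**2 (W(q, f) = -5*q**2*(-6) = 30*q**2)
sqrt(W(165, 252) + 414549) = sqrt(30*165**2 + 414549) = sqrt(30*27225 + 414549) = sqrt(816750 + 414549) = sqrt(1231299) = 3*sqrt(136811)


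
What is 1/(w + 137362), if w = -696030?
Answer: -1/558668 ≈ -1.7900e-6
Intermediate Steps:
1/(w + 137362) = 1/(-696030 + 137362) = 1/(-558668) = -1/558668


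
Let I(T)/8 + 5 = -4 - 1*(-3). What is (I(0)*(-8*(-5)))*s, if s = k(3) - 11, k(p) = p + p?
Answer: 9600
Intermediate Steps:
k(p) = 2*p
I(T) = -48 (I(T) = -40 + 8*(-4 - 1*(-3)) = -40 + 8*(-4 + 3) = -40 + 8*(-1) = -40 - 8 = -48)
s = -5 (s = 2*3 - 11 = 6 - 11 = -5)
(I(0)*(-8*(-5)))*s = -(-384)*(-5)*(-5) = -48*40*(-5) = -1920*(-5) = 9600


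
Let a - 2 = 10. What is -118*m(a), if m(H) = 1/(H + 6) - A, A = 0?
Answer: -59/9 ≈ -6.5556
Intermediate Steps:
a = 12 (a = 2 + 10 = 12)
m(H) = 1/(6 + H) (m(H) = 1/(H + 6) - 1*0 = 1/(6 + H) + 0 = 1/(6 + H))
-118*m(a) = -118/(6 + 12) = -118/18 = -118*1/18 = -59/9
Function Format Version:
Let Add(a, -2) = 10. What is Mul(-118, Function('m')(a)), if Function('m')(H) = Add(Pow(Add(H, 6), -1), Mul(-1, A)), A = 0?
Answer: Rational(-59, 9) ≈ -6.5556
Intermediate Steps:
a = 12 (a = Add(2, 10) = 12)
Function('m')(H) = Pow(Add(6, H), -1) (Function('m')(H) = Add(Pow(Add(H, 6), -1), Mul(-1, 0)) = Add(Pow(Add(6, H), -1), 0) = Pow(Add(6, H), -1))
Mul(-118, Function('m')(a)) = Mul(-118, Pow(Add(6, 12), -1)) = Mul(-118, Pow(18, -1)) = Mul(-118, Rational(1, 18)) = Rational(-59, 9)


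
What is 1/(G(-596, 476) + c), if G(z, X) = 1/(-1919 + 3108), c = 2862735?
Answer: 1189/3403791916 ≈ 3.4932e-7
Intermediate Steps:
G(z, X) = 1/1189
1/(G(-596, 476) + c) = 1/(1/1189 + 2862735) = 1/(3403791916/1189) = 1189/3403791916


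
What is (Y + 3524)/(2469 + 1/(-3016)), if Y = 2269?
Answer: 17471688/7446503 ≈ 2.3463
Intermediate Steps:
(Y + 3524)/(2469 + 1/(-3016)) = (2269 + 3524)/(2469 + 1/(-3016)) = 5793/(2469 - 1/3016) = 5793/(7446503/3016) = 5793*(3016/7446503) = 17471688/7446503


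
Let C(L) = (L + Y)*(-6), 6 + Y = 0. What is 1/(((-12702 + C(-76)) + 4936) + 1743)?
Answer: -1/5531 ≈ -0.00018080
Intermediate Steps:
Y = -6 (Y = -6 + 0 = -6)
C(L) = 36 - 6*L (C(L) = (L - 6)*(-6) = (-6 + L)*(-6) = 36 - 6*L)
1/(((-12702 + C(-76)) + 4936) + 1743) = 1/(((-12702 + (36 - 6*(-76))) + 4936) + 1743) = 1/(((-12702 + (36 + 456)) + 4936) + 1743) = 1/(((-12702 + 492) + 4936) + 1743) = 1/((-12210 + 4936) + 1743) = 1/(-7274 + 1743) = 1/(-5531) = -1/5531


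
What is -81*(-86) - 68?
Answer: 6898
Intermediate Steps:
-81*(-86) - 68 = 6966 - 68 = 6898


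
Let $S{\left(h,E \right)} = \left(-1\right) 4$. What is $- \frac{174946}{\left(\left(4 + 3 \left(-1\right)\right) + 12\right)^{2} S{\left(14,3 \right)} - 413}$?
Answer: $\frac{174946}{1089} \approx 160.65$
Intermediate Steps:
$S{\left(h,E \right)} = -4$
$- \frac{174946}{\left(\left(4 + 3 \left(-1\right)\right) + 12\right)^{2} S{\left(14,3 \right)} - 413} = - \frac{174946}{\left(\left(4 + 3 \left(-1\right)\right) + 12\right)^{2} \left(-4\right) - 413} = - \frac{174946}{\left(\left(4 - 3\right) + 12\right)^{2} \left(-4\right) - 413} = - \frac{174946}{\left(1 + 12\right)^{2} \left(-4\right) - 413} = - \frac{174946}{13^{2} \left(-4\right) - 413} = - \frac{174946}{169 \left(-4\right) - 413} = - \frac{174946}{-676 - 413} = - \frac{174946}{-1089} = \left(-174946\right) \left(- \frac{1}{1089}\right) = \frac{174946}{1089}$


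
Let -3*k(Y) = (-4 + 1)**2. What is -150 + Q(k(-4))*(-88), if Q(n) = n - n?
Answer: -150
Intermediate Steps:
k(Y) = -3 (k(Y) = -(-4 + 1)**2/3 = -1/3*(-3)**2 = -1/3*9 = -3)
Q(n) = 0
-150 + Q(k(-4))*(-88) = -150 + 0*(-88) = -150 + 0 = -150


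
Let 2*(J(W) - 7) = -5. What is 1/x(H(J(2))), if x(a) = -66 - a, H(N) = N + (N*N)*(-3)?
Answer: -4/39 ≈ -0.10256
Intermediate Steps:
J(W) = 9/2 (J(W) = 7 + (½)*(-5) = 7 - 5/2 = 9/2)
H(N) = N - 3*N² (H(N) = N + N²*(-3) = N - 3*N²)
1/x(H(J(2))) = 1/(-66 - 9*(1 - 3*9/2)/2) = 1/(-66 - 9*(1 - 27/2)/2) = 1/(-66 - 9*(-25)/(2*2)) = 1/(-66 - 1*(-225/4)) = 1/(-66 + 225/4) = 1/(-39/4) = -4/39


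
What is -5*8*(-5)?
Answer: 200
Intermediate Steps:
-5*8*(-5) = -40*(-5) = 200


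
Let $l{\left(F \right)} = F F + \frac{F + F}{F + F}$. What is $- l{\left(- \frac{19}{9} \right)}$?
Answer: $- \frac{442}{81} \approx -5.4568$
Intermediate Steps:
$l{\left(F \right)} = 1 + F^{2}$ ($l{\left(F \right)} = F^{2} + \frac{2 F}{2 F} = F^{2} + 2 F \frac{1}{2 F} = F^{2} + 1 = 1 + F^{2}$)
$- l{\left(- \frac{19}{9} \right)} = - (1 + \left(- \frac{19}{9}\right)^{2}) = - (1 + \frac{361}{81}) = \left(-1\right) \frac{442}{81} = - \frac{442}{81}$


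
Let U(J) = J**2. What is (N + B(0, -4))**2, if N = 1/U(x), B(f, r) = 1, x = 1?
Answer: 4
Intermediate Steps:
N = 1 (N = 1/(1**2) = 1/1 = 1)
(N + B(0, -4))**2 = (1 + 1)**2 = 2**2 = 4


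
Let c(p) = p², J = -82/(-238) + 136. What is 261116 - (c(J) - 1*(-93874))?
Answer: 2105063337/14161 ≈ 1.4865e+5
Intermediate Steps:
J = 16225/119 (J = -82*(-1/238) + 136 = 41/119 + 136 = 16225/119 ≈ 136.34)
261116 - (c(J) - 1*(-93874)) = 261116 - ((16225/119)² - 1*(-93874)) = 261116 - (263250625/14161 + 93874) = 261116 - 1*1592600339/14161 = 261116 - 1592600339/14161 = 2105063337/14161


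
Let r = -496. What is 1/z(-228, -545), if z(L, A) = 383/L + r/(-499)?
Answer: -113772/78029 ≈ -1.4581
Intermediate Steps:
z(L, A) = 496/499 + 383/L (z(L, A) = 383/L - 496/(-499) = 383/L - 496*(-1/499) = 383/L + 496/499 = 496/499 + 383/L)
1/z(-228, -545) = 1/(496/499 + 383/(-228)) = 1/(496/499 + 383*(-1/228)) = 1/(496/499 - 383/228) = 1/(-78029/113772) = -113772/78029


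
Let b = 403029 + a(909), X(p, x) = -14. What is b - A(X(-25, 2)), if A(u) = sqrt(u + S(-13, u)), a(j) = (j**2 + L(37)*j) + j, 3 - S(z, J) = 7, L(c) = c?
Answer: 1263852 - 3*I*sqrt(2) ≈ 1.2639e+6 - 4.2426*I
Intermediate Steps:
S(z, J) = -4 (S(z, J) = 3 - 1*7 = 3 - 7 = -4)
a(j) = j**2 + 38*j (a(j) = (j**2 + 37*j) + j = j**2 + 38*j)
A(u) = sqrt(-4 + u) (A(u) = sqrt(u - 4) = sqrt(-4 + u))
b = 1263852 (b = 403029 + 909*(38 + 909) = 403029 + 909*947 = 403029 + 860823 = 1263852)
b - A(X(-25, 2)) = 1263852 - sqrt(-4 - 14) = 1263852 - sqrt(-18) = 1263852 - 3*I*sqrt(2)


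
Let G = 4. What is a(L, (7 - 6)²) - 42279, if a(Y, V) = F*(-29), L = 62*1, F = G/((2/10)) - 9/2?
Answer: -85457/2 ≈ -42729.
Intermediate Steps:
F = 31/2 (F = 4/((2/10)) - 9/2 = 4/((2*(⅒))) - 9*½ = 4/(⅕) - 9/2 = 4*5 - 9/2 = 20 - 9/2 = 31/2 ≈ 15.500)
L = 62
a(Y, V) = -899/2 (a(Y, V) = (31/2)*(-29) = -899/2)
a(L, (7 - 6)²) - 42279 = -899/2 - 42279 = -85457/2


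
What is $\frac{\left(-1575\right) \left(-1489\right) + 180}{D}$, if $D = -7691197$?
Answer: $- \frac{2345355}{7691197} \approx -0.30494$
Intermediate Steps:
$\frac{\left(-1575\right) \left(-1489\right) + 180}{D} = \frac{\left(-1575\right) \left(-1489\right) + 180}{-7691197} = \left(2345175 + 180\right) \left(- \frac{1}{7691197}\right) = 2345355 \left(- \frac{1}{7691197}\right) = - \frac{2345355}{7691197}$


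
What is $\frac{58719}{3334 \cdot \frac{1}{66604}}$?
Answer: $\frac{1955460138}{1667} \approx 1.173 \cdot 10^{6}$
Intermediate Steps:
$\frac{58719}{3334 \cdot \frac{1}{66604}} = \frac{58719}{\frac{1667}{33302}} = 58719 \cdot \frac{33302}{1667} = \frac{1955460138}{1667}$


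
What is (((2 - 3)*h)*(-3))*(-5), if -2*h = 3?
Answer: 45/2 ≈ 22.500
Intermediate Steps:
h = -3/2 (h = -1/2*3 = -3/2 ≈ -1.5000)
(((2 - 3)*h)*(-3))*(-5) = (((2 - 3)*(-3/2))*(-3))*(-5) = (-1*(-3/2)*(-3))*(-5) = ((3/2)*(-3))*(-5) = -9/2*(-5) = 45/2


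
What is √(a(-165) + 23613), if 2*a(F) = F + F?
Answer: 2*√5862 ≈ 153.13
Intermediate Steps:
a(F) = F (a(F) = (F + F)/2 = (2*F)/2 = F)
√(a(-165) + 23613) = √(-165 + 23613) = √23448 = 2*√5862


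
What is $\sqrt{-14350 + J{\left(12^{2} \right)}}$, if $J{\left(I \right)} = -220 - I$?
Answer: $i \sqrt{14714} \approx 121.3 i$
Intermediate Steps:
$\sqrt{-14350 + J{\left(12^{2} \right)}} = \sqrt{-14350 - 364} = \sqrt{-14714} = i \sqrt{14714}$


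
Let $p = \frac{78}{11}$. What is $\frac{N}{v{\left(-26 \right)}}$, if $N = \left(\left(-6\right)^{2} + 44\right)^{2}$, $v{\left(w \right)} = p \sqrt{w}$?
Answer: $- \frac{17600 i \sqrt{26}}{507} \approx - 177.01 i$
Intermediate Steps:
$p = \frac{78}{11}$ ($p = 78 \cdot \frac{1}{11} = \frac{78}{11} \approx 7.0909$)
$v{\left(w \right)} = \frac{78 \sqrt{w}}{11}$
$N = 6400$ ($N = \left(36 + 44\right)^{2} = 80^{2} = 6400$)
$\frac{N}{v{\left(-26 \right)}} = \frac{6400}{\frac{78}{11} \sqrt{-26}} = \frac{6400}{\frac{78}{11} i \sqrt{26}} = 6400 \left(- \frac{11 i \sqrt{26}}{2028}\right) = - \frac{17600 i \sqrt{26}}{507}$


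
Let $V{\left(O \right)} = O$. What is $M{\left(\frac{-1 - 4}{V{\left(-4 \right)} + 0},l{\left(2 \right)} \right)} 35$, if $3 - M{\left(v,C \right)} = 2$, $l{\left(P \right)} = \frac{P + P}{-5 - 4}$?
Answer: $35$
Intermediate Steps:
$l{\left(P \right)} = - \frac{2 P}{9}$ ($l{\left(P \right)} = \frac{2 P}{-9} = 2 P \left(- \frac{1}{9}\right) = - \frac{2 P}{9}$)
$M{\left(v,C \right)} = 1$ ($M{\left(v,C \right)} = 3 - 2 = 1$)
$M{\left(\frac{-1 - 4}{V{\left(-4 \right)} + 0},l{\left(2 \right)} \right)} 35 = 1 \cdot 35 = 35$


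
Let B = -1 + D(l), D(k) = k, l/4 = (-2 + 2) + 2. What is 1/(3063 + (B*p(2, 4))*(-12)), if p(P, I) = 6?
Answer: 1/2559 ≈ 0.00039078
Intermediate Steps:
l = 8 (l = 4*((-2 + 2) + 2) = 4*(0 + 2) = 4*2 = 8)
B = 7 (B = -1 + 8 = 7)
1/(3063 + (B*p(2, 4))*(-12)) = 1/(3063 + (7*6)*(-12)) = 1/(3063 + 42*(-12)) = 1/(3063 - 504) = 1/2559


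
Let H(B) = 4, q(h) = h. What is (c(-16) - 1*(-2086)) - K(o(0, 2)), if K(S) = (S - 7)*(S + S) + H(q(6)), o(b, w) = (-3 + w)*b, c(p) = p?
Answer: 2066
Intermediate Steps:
o(b, w) = b*(-3 + w)
K(S) = 4 + 2*S*(-7 + S) (K(S) = (S - 7)*(S + S) + 4 = (-7 + S)*(2*S) + 4 = 2*S*(-7 + S) + 4 = 4 + 2*S*(-7 + S))
(c(-16) - 1*(-2086)) - K(o(0, 2)) = (-16 - 1*(-2086)) - (4 - 0*(-3 + 2) + 2*(0*(-3 + 2))**2) = (-16 + 2086) - (4 - 0*(-1) + 2*(0*(-1))**2) = 2070 - (4 - 14*0 + 2*0**2) = 2070 - (4 + 0 + 2*0) = 2070 - (4 + 0 + 0) = 2070 - 1*4 = 2070 - 4 = 2066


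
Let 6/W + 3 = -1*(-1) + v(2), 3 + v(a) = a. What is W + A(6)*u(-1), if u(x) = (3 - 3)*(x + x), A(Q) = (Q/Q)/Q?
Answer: -2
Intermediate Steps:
v(a) = -3 + a
A(Q) = 1/Q
u(x) = 0 (u(x) = 0*(2*x) = 0)
W = -2 (W = 6/(-3 + (-1*(-1) + (-3 + 2))) = 6/(-3 + (1 - 1)) = 6/(-3 + 0) = 6/(-3) = 6*(-1/3) = -2)
W + A(6)*u(-1) = -2 + 0/6 = -2 + (1/6)*0 = -2 + 0 = -2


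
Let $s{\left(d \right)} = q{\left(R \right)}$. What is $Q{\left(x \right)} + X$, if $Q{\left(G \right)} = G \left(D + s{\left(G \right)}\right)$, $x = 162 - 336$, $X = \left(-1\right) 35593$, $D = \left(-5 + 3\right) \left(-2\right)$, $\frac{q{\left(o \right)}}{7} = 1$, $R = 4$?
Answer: $-37507$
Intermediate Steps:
$q{\left(o \right)} = 7$ ($q{\left(o \right)} = 7 \cdot 1 = 7$)
$s{\left(d \right)} = 7$
$D = 4$ ($D = \left(-2\right) \left(-2\right) = 4$)
$X = -35593$
$x = -174$
$Q{\left(G \right)} = 11 G$ ($Q{\left(G \right)} = G \left(4 + 7\right) = G 11 = 11 G$)
$Q{\left(x \right)} + X = 11 \left(-174\right) - 35593 = -1914 - 35593 = -37507$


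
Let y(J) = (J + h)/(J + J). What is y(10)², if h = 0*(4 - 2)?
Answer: ¼ ≈ 0.25000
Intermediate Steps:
h = 0 (h = 0*2 = 0)
y(J) = ½ (y(J) = (J + 0)/(J + J) = J/((2*J)) = J*(1/(2*J)) = ½)
y(10)² = (½)² = ¼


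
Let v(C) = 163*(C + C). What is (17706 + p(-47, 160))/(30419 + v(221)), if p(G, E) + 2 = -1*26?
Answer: 17678/102465 ≈ 0.17253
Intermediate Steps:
v(C) = 326*C (v(C) = 163*(2*C) = 326*C)
p(G, E) = -28 (p(G, E) = -2 - 1*26 = -2 - 26 = -28)
(17706 + p(-47, 160))/(30419 + v(221)) = (17706 - 28)/(30419 + 326*221) = 17678/(30419 + 72046) = 17678/102465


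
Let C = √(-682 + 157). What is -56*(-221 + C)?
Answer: 12376 - 280*I*√21 ≈ 12376.0 - 1283.1*I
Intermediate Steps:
C = 5*I*√21 (C = √(-525) = 5*I*√21 ≈ 22.913*I)
-56*(-221 + C) = -56*(-221 + 5*I*√21) = 12376 - 280*I*√21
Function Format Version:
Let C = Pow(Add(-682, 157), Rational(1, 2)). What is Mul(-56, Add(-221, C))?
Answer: Add(12376, Mul(-280, I, Pow(21, Rational(1, 2)))) ≈ Add(12376., Mul(-1283.1, I))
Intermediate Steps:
C = Mul(5, I, Pow(21, Rational(1, 2))) (C = Pow(-525, Rational(1, 2)) = Mul(5, I, Pow(21, Rational(1, 2))) ≈ Mul(22.913, I))
Mul(-56, Add(-221, C)) = Mul(-56, Add(-221, Mul(5, I, Pow(21, Rational(1, 2))))) = Add(12376, Mul(-280, I, Pow(21, Rational(1, 2))))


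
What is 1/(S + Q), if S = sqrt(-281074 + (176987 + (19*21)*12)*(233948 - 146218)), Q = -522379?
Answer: -522379/256932979965 - 2*sqrt(3986709919)/256932979965 ≈ -2.5246e-6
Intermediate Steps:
S = 2*sqrt(3986709919) (S = sqrt(-281074 + (176987 + 399*12)*87730) = sqrt(-281074 + (176987 + 4788)*87730) = sqrt(-281074 + 181775*87730) = sqrt(-281074 + 15947120750) = sqrt(15946839676) = 2*sqrt(3986709919) ≈ 1.2628e+5)
1/(S + Q) = 1/(2*sqrt(3986709919) - 522379) = 1/(-522379 + 2*sqrt(3986709919))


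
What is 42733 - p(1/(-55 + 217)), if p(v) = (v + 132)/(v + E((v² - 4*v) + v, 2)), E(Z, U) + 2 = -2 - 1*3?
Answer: 48437874/1133 ≈ 42752.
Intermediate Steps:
E(Z, U) = -7 (E(Z, U) = -2 + (-2 - 1*3) = -2 + (-2 - 3) = -2 - 5 = -7)
p(v) = (132 + v)/(-7 + v) (p(v) = (v + 132)/(v - 7) = (132 + v)/(-7 + v))
42733 - p(1/(-55 + 217)) = 42733 - (132 + 1/(-55 + 217))/(-7 + 1/(-55 + 217)) = 42733 - (132 + 1/162)/(-7 + 1/162) = 42733 - 21385/((-1133/162)*162) = 42733 - (-162)*21385/(1133*162) = 42733 - 1*(-21385/1133) = 42733 + 21385/1133 = 48437874/1133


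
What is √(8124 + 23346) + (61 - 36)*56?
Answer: 1400 + √31470 ≈ 1577.4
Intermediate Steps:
√(8124 + 23346) + (61 - 36)*56 = √31470 + 25*56 = √31470 + 1400 = 1400 + √31470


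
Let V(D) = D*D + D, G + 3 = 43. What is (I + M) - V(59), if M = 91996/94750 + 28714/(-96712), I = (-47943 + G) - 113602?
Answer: -54013478904441/327266500 ≈ -1.6504e+5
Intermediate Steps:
G = 40 (G = -3 + 43 = 40)
V(D) = D + D² (V(D) = D² + D = D + D²)
I = -161505 (I = (-47943 + 40) - 113602 = -47903 - 113602 = -161505)
M = 220588059/327266500 (M = 91996*(1/94750) + 28714*(-1/96712) = 45998/47375 - 2051/6908 = 220588059/327266500 ≈ 0.67403)
(I + M) - V(59) = (-161505 + 220588059/327266500) - 59*(1 + 59) = -52854955494441/327266500 - 59*60 = -52854955494441/327266500 - 1*3540 = -52854955494441/327266500 - 3540 = -54013478904441/327266500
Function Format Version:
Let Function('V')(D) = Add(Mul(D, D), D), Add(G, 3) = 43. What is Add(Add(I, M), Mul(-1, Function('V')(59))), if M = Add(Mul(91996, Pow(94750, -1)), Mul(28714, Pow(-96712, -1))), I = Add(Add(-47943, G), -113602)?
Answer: Rational(-54013478904441, 327266500) ≈ -1.6504e+5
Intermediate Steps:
G = 40 (G = Add(-3, 43) = 40)
Function('V')(D) = Add(D, Pow(D, 2)) (Function('V')(D) = Add(Pow(D, 2), D) = Add(D, Pow(D, 2)))
I = -161505 (I = Add(Add(-47943, 40), -113602) = Add(-47903, -113602) = -161505)
M = Rational(220588059, 327266500) (M = Add(Mul(91996, Rational(1, 94750)), Mul(28714, Rational(-1, 96712))) = Add(Rational(45998, 47375), Rational(-2051, 6908)) = Rational(220588059, 327266500) ≈ 0.67403)
Add(Add(I, M), Mul(-1, Function('V')(59))) = Add(Add(-161505, Rational(220588059, 327266500)), Mul(-1, Mul(59, Add(1, 59)))) = Add(Rational(-52854955494441, 327266500), Mul(-1, Mul(59, 60))) = Add(Rational(-52854955494441, 327266500), Mul(-1, 3540)) = Add(Rational(-52854955494441, 327266500), -3540) = Rational(-54013478904441, 327266500)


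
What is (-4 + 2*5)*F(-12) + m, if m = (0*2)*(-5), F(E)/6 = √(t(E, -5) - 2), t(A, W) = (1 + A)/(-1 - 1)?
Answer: 18*√14 ≈ 67.350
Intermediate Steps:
t(A, W) = -½ - A/2 (t(A, W) = (1 + A)/(-2) = (1 + A)*(-½) = -½ - A/2)
F(E) = 6*√(-5/2 - E/2) (F(E) = 6*√((-½ - E/2) - 2) = 6*√(-5/2 - E/2))
m = 0 (m = 0*(-5) = 0)
(-4 + 2*5)*F(-12) + m = (-4 + 2*5)*(3*√(-10 - 2*(-12))) + 0 = (-4 + 10)*(3*√(-10 + 24)) + 0 = 6*(3*√14) + 0 = 18*√14 + 0 = 18*√14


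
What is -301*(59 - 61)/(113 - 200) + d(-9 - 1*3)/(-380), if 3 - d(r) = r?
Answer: -46013/6612 ≈ -6.9590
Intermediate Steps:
d(r) = 3 - r
-301*(59 - 61)/(113 - 200) + d(-9 - 1*3)/(-380) = -301*(59 - 61)/(113 - 200) + (3 - (-9 - 1*3))/(-380) = -301/((-87/(-2))) + (3 - (-9 - 3))*(-1/380) = -301/((-87*(-½))) + (3 - 1*(-12))*(-1/380) = -301/87/2 + (3 + 12)*(-1/380) = -301*2/87 + 15*(-1/380) = -602/87 - 3/76 = -46013/6612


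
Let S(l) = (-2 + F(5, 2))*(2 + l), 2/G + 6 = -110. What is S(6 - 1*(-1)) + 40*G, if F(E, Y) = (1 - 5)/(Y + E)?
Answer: -4838/203 ≈ -23.833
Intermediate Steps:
G = -1/58 (G = 2/(-6 - 110) = 2/(-116) = 2*(-1/116) = -1/58 ≈ -0.017241)
F(E, Y) = -4/(E + Y)
S(l) = -36/7 - 18*l/7 (S(l) = (-2 - 4/(5 + 2))*(2 + l) = (-2 - 4/7)*(2 + l) = -18*(2 + l)/7 = -36/7 - 18*l/7)
S(6 - 1*(-1)) + 40*G = (-36/7 - 18*(6 - 1*(-1))/7) + 40*(-1/58) = (-36/7 - 18*(6 + 1)/7) - 20/29 = (-36/7 - 18/7*7) - 20/29 = (-36/7 - 18) - 20/29 = -162/7 - 20/29 = -4838/203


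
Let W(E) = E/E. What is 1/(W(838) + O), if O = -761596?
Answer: -1/761595 ≈ -1.3130e-6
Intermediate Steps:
W(E) = 1
1/(W(838) + O) = 1/(1 - 761596) = 1/(-761595) = -1/761595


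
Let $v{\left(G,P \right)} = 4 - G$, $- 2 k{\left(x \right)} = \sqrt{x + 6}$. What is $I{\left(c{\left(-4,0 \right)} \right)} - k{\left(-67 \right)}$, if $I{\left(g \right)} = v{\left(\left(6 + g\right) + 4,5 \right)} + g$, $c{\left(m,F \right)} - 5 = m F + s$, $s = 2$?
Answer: $-6 + \frac{i \sqrt{61}}{2} \approx -6.0 + 3.9051 i$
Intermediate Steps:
$c{\left(m,F \right)} = 7 + F m$ ($c{\left(m,F \right)} = 5 + \left(m F + 2\right) = 5 + \left(F m + 2\right) = 5 + \left(2 + F m\right) = 7 + F m$)
$k{\left(x \right)} = - \frac{\sqrt{6 + x}}{2}$ ($k{\left(x \right)} = - \frac{\sqrt{x + 6}}{2} = - \frac{\sqrt{6 + x}}{2}$)
$I{\left(g \right)} = -6$ ($I{\left(g \right)} = \left(4 - \left(\left(6 + g\right) + 4\right)\right) + g = \left(4 - \left(10 + g\right)\right) + g = \left(-6 - g\right) + g = -6$)
$I{\left(c{\left(-4,0 \right)} \right)} - k{\left(-67 \right)} = -6 - - \frac{\sqrt{6 - 67}}{2} = -6 - - \frac{\sqrt{-61}}{2} = -6 - - \frac{i \sqrt{61}}{2} = -6 + \frac{i \sqrt{61}}{2}$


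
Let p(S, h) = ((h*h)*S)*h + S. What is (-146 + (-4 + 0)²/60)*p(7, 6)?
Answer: -3320534/15 ≈ -2.2137e+5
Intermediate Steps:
p(S, h) = S + S*h³ (p(S, h) = (h²*S)*h + S = (S*h²)*h + S = S*h³ + S = S + S*h³)
(-146 + (-4 + 0)²/60)*p(7, 6) = (-146 + (-4 + 0)²/60)*(7*(1 + 6³)) = (-146 + (-4)²*(1/60))*(7*(1 + 216)) = (-146 + 16*(1/60))*(7*217) = (-146 + 4/15)*1519 = -2186/15*1519 = -3320534/15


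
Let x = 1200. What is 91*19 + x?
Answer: 2929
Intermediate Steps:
91*19 + x = 91*19 + 1200 = 1729 + 1200 = 2929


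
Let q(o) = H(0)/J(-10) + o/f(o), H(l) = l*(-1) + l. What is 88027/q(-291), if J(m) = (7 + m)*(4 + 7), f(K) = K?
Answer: 88027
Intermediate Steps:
H(l) = 0 (H(l) = -l + l = 0)
J(m) = 77 + 11*m (J(m) = (7 + m)*11 = 77 + 11*m)
q(o) = 1 (q(o) = 0/(77 + 11*(-10)) + o/o = 0/(77 - 110) + 1 = 0/(-33) + 1 = 0*(-1/33) + 1 = 0 + 1 = 1)
88027/q(-291) = 88027/1 = 88027*1 = 88027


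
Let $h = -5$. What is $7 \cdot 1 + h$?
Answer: $2$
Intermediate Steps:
$7 \cdot 1 + h = 7 \cdot 1 - 5 = 7 - 5 = 2$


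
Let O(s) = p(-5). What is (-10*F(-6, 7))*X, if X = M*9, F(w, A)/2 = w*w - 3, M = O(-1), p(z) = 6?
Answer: -35640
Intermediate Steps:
O(s) = 6
M = 6
F(w, A) = -6 + 2*w² (F(w, A) = 2*(w*w - 3) = 2*(w² - 3) = 2*(-3 + w²) = -6 + 2*w²)
X = 54 (X = 6*9 = 54)
(-10*F(-6, 7))*X = -10*(-6 + 2*(-6)²)*54 = -10*(-6 + 2*36)*54 = -10*(-6 + 72)*54 = -10*66*54 = -660*54 = -35640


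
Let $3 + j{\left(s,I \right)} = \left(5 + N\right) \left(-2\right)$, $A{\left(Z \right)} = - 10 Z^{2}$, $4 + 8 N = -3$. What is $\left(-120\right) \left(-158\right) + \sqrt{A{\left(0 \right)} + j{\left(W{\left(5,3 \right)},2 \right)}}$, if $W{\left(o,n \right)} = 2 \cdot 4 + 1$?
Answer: $18960 + \frac{3 i \sqrt{5}}{2} \approx 18960.0 + 3.3541 i$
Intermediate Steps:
$W{\left(o,n \right)} = 9$ ($W{\left(o,n \right)} = 8 + 1 = 9$)
$N = - \frac{7}{8}$ ($N = - \frac{1}{2} + \frac{1}{8} \left(-3\right) = - \frac{1}{2} - \frac{3}{8} = - \frac{7}{8} \approx -0.875$)
$j{\left(s,I \right)} = - \frac{45}{4}$ ($j{\left(s,I \right)} = -3 + \left(5 - \frac{7}{8}\right) \left(-2\right) = -3 + \frac{33}{8} \left(-2\right) = -3 - \frac{33}{4} = - \frac{45}{4}$)
$\left(-120\right) \left(-158\right) + \sqrt{A{\left(0 \right)} + j{\left(W{\left(5,3 \right)},2 \right)}} = \left(-120\right) \left(-158\right) + \sqrt{- 10 \cdot 0^{2} - \frac{45}{4}} = 18960 + \sqrt{\left(-10\right) 0 - \frac{45}{4}} = 18960 + \sqrt{0 - \frac{45}{4}} = 18960 + \sqrt{- \frac{45}{4}} = 18960 + \frac{3 i \sqrt{5}}{2}$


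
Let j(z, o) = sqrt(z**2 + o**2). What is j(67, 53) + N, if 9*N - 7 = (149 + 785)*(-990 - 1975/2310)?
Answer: -213779308/2079 + sqrt(7298) ≈ -1.0274e+5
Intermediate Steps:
j(z, o) = sqrt(o**2 + z**2)
N = -213779308/2079 (N = 7/9 + ((149 + 785)*(-990 - 1975/2310))/9 = 7/9 + (934*(-990 - 1975*1/2310))/9 = 7/9 + (934*(-990 - 395/462))/9 = 7/9 + (934*(-457775/462))/9 = 7/9 + (1/9)*(-213780925/231) = 7/9 - 213780925/2079 = -213779308/2079 ≈ -1.0283e+5)
j(67, 53) + N = sqrt(53**2 + 67**2) - 213779308/2079 = sqrt(2809 + 4489) - 213779308/2079 = sqrt(7298) - 213779308/2079 = -213779308/2079 + sqrt(7298)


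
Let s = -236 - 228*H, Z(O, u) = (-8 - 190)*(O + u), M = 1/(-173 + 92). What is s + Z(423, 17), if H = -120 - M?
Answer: -1619968/27 ≈ -59999.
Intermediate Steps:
M = -1/81 (M = 1/(-81) = -1/81 ≈ -0.012346)
H = -9719/81 (H = -120 - 1*(-1/81) = -120 + 1/81 = -9719/81 ≈ -119.99)
Z(O, u) = -198*O - 198*u (Z(O, u) = -198*(O + u) = -198*O - 198*u)
s = 732272/27 (s = -236 - 228*(-9719/81) = -236 + 738644/27 = 732272/27 ≈ 27121.)
s + Z(423, 17) = 732272/27 + (-198*423 - 198*17) = 732272/27 + (-83754 - 3366) = 732272/27 - 87120 = -1619968/27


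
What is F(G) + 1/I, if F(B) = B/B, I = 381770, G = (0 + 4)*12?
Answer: 381771/381770 ≈ 1.0000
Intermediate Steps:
G = 48 (G = 4*12 = 48)
F(B) = 1
F(G) + 1/I = 1 + 1/381770 = 381771/381770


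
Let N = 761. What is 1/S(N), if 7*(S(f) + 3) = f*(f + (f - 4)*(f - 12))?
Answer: 7/432060773 ≈ 1.6201e-8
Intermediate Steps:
S(f) = -3 + f*(f + (-12 + f)*(-4 + f))/7 (S(f) = -3 + (f*(f + (f - 4)*(f - 12)))/7 = -3 + (f*(f + (-4 + f)*(-12 + f)))/7 = -3 + (f*(f + (-12 + f)*(-4 + f)))/7 = -3 + f*(f + (-12 + f)*(-4 + f))/7)
1/S(N) = 1/(-3 - 15/7*761**2 + (1/7)*761**3 + (48/7)*761) = 1/(-3 - 15/7*579121 + (1/7)*440711081 + 36528/7) = 1/(-3 - 8686815/7 + 440711081/7 + 36528/7) = 1/(432060773/7) = 7/432060773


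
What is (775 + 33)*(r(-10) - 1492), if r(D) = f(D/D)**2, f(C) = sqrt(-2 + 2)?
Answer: -1205536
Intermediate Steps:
f(C) = 0 (f(C) = sqrt(0) = 0)
r(D) = 0 (r(D) = 0**2 = 0)
(775 + 33)*(r(-10) - 1492) = (775 + 33)*(0 - 1492) = 808*(-1492) = -1205536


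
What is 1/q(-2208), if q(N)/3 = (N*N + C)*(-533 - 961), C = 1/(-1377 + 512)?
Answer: -865/18901057255038 ≈ -4.5765e-11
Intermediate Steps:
C = -1/865 (C = 1/(-865) = -1/865 ≈ -0.0011561)
q(N) = 4482/865 - 4482*N² (q(N) = 3*((N*N - 1/865)*(-533 - 961)) = 3*((N² - 1/865)*(-1494)) = 3*((-1/865 + N²)*(-1494)) = 3*(1494/865 - 1494*N²) = 4482/865 - 4482*N²)
1/q(-2208) = 1/(4482/865 - 4482*(-2208)²) = 1/(4482/865 - 4482*4875264) = 1/(4482/865 - 21850933248) = 1/(-18901057255038/865) = -865/18901057255038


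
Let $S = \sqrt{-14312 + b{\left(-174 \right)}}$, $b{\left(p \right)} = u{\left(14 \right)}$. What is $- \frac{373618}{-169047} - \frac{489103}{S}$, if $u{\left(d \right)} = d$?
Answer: $\frac{373618}{169047} + \frac{489103 i \sqrt{14298}}{14298} \approx 2.2101 + 4090.4 i$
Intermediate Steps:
$b{\left(p \right)} = 14$
$S = i \sqrt{14298}$ ($S = \sqrt{-14312 + 14} = \sqrt{-14298} = i \sqrt{14298} \approx 119.57 i$)
$- \frac{373618}{-169047} - \frac{489103}{S} = - \frac{373618}{-169047} - \frac{489103}{i \sqrt{14298}} = \left(-373618\right) \left(- \frac{1}{169047}\right) - 489103 \left(- \frac{i \sqrt{14298}}{14298}\right) = \frac{373618}{169047} + \frac{489103 i \sqrt{14298}}{14298}$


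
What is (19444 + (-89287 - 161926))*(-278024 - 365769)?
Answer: 149211259817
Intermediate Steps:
(19444 + (-89287 - 161926))*(-278024 - 365769) = (19444 - 251213)*(-643793) = -231769*(-643793) = 149211259817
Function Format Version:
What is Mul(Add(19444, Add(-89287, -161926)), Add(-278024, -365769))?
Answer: 149211259817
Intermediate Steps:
Mul(Add(19444, Add(-89287, -161926)), Add(-278024, -365769)) = Mul(Add(19444, -251213), -643793) = Mul(-231769, -643793) = 149211259817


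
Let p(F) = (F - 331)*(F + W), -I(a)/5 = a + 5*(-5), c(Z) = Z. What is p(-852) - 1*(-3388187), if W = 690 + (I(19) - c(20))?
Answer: 3568003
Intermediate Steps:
I(a) = 125 - 5*a (I(a) = -5*(a + 5*(-5)) = -5*(a - 25) = -5*(-25 + a) = 125 - 5*a)
W = 700 (W = 690 + ((125 - 5*19) - 1*20) = 690 + ((125 - 95) - 20) = 690 + (30 - 20) = 690 + 10 = 700)
p(F) = (-331 + F)*(700 + F) (p(F) = (F - 331)*(F + 700) = (-331 + F)*(700 + F))
p(-852) - 1*(-3388187) = (-231700 + (-852)² + 369*(-852)) - 1*(-3388187) = (-231700 + 725904 - 314388) + 3388187 = 179816 + 3388187 = 3568003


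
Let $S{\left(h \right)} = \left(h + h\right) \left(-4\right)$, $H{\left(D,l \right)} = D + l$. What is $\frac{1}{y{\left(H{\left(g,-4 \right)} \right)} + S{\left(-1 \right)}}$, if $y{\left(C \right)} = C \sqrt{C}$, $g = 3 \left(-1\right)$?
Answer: $\frac{8}{407} + \frac{7 i \sqrt{7}}{407} \approx 0.019656 + 0.045504 i$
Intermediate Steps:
$g = -3$
$S{\left(h \right)} = - 8 h$ ($S{\left(h \right)} = 2 h \left(-4\right) = - 8 h$)
$y{\left(C \right)} = C^{\frac{3}{2}}$
$\frac{1}{y{\left(H{\left(g,-4 \right)} \right)} + S{\left(-1 \right)}} = \frac{1}{\left(-3 - 4\right)^{\frac{3}{2}} - -8} = \frac{1}{\left(-7\right)^{\frac{3}{2}} + 8} = \frac{1}{- 7 i \sqrt{7} + 8} = \frac{1}{8 - 7 i \sqrt{7}}$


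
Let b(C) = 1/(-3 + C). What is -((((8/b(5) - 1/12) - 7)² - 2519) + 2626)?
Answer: -26857/144 ≈ -186.51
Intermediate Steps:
-((((8/b(5) - 1/12) - 7)² - 2519) + 2626) = -((((8/(1/(-3 + 5)) - 1/12) - 7)² - 2519) + 2626) = -((((8/(1/2) - 1*1/12) - 7)² - 2519) + 2626) = -((((8/(½) - 1/12) - 7)² - 2519) + 2626) = -((((8*2 - 1/12) - 7)² - 2519) + 2626) = -((((16 - 1/12) - 7)² - 2519) + 2626) = -(((191/12 - 7)² - 2519) + 2626) = -(((107/12)² - 2519) + 2626) = -((11449/144 - 2519) + 2626) = -(-351287/144 + 2626) = -1*26857/144 = -26857/144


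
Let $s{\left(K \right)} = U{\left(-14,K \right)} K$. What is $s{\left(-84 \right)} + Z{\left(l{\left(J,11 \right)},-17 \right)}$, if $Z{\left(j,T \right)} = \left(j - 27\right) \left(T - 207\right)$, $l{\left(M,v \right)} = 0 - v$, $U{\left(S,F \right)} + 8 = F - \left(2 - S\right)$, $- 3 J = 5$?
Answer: $17584$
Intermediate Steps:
$J = - \frac{5}{3}$ ($J = \left(- \frac{1}{3}\right) 5 = - \frac{5}{3} \approx -1.6667$)
$U{\left(S,F \right)} = -10 + F + S$ ($U{\left(S,F \right)} = -8 - \left(2 - F - S\right) = -8 + \left(F + \left(-2 + S\right)\right) = -8 + \left(-2 + F + S\right) = -10 + F + S$)
$l{\left(M,v \right)} = - v$
$Z{\left(j,T \right)} = \left(-207 + T\right) \left(-27 + j\right)$ ($Z{\left(j,T \right)} = \left(-27 + j\right) \left(-207 + T\right) = \left(-207 + T\right) \left(-27 + j\right)$)
$s{\left(K \right)} = K \left(-24 + K\right)$ ($s{\left(K \right)} = \left(-10 + K - 14\right) K = \left(-24 + K\right) K = K \left(-24 + K\right)$)
$s{\left(-84 \right)} + Z{\left(l{\left(J,11 \right)},-17 \right)} = - 84 \left(-24 - 84\right) - \left(-6048 + 224 \left(-1\right) 11\right) = \left(-84\right) \left(-108\right) + \left(5589 - -2277 + 459 - -187\right) = 9072 + \left(5589 + 2277 + 459 + 187\right) = 9072 + 8512 = 17584$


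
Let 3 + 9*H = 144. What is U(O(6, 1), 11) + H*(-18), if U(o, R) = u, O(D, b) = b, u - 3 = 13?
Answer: -266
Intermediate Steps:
u = 16 (u = 3 + 13 = 16)
U(o, R) = 16
H = 47/3 (H = -⅓ + (⅑)*144 = -⅓ + 16 = 47/3 ≈ 15.667)
U(O(6, 1), 11) + H*(-18) = 16 + (47/3)*(-18) = 16 - 282 = -266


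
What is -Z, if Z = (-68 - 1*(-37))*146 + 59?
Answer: 4467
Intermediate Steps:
Z = -4467 (Z = (-68 + 37)*146 + 59 = -31*146 + 59 = -4526 + 59 = -4467)
-Z = -1*(-4467) = 4467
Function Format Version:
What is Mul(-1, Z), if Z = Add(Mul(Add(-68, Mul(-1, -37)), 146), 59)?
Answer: 4467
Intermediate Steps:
Z = -4467 (Z = Add(Mul(Add(-68, 37), 146), 59) = Add(Mul(-31, 146), 59) = Add(-4526, 59) = -4467)
Mul(-1, Z) = Mul(-1, -4467) = 4467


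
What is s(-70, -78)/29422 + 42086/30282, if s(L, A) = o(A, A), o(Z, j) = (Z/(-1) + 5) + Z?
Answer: 619202851/445478502 ≈ 1.3900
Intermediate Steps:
o(Z, j) = 5 (o(Z, j) = (Z*(-1) + 5) + Z = (-Z + 5) + Z = (5 - Z) + Z = 5)
s(L, A) = 5
s(-70, -78)/29422 + 42086/30282 = 5/29422 + 42086/30282 = 5*(1/29422) + 42086*(1/30282) = 5/29422 + 21043/15141 = 619202851/445478502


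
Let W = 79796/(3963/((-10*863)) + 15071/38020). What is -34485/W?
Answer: 14215082541/523641460592 ≈ 0.027147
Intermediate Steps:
W = -2618207302960/2061053 (W = 79796/(3963/(-8630) + 15071*(1/38020)) = 79796/(3963*(-1/8630) + 15071/38020) = 79796/(-3963/8630 + 15071/38020) = 79796/(-2061053/32811260) = 79796*(-32811260/2061053) = -2618207302960/2061053 ≈ -1.2703e+6)
-34485/W = -34485/(-2618207302960/2061053) = -34485*(-2061053/2618207302960) = 14215082541/523641460592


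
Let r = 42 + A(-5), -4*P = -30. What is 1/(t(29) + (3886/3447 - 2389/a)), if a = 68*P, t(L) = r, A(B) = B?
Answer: 585990/19597289 ≈ 0.029902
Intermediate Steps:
P = 15/2 (P = -¼*(-30) = 15/2 ≈ 7.5000)
r = 37 (r = 42 - 5 = 37)
t(L) = 37
a = 510 (a = 68*(15/2) = 510)
1/(t(29) + (3886/3447 - 2389/a)) = 1/(37 + (3886/3447 - 2389/510)) = 1/(37 - 2084341/585990) = 1/(19597289/585990) = 585990/19597289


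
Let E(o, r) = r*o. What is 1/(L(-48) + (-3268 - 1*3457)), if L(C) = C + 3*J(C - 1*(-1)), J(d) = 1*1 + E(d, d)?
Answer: -1/143 ≈ -0.0069930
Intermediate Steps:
E(o, r) = o*r
J(d) = 1 + d² (J(d) = 1*1 + d*d = 1 + d²)
L(C) = 3 + C + 3*(1 + C)² (L(C) = C + 3*(1 + (C - 1*(-1))²) = C + 3*(1 + (C + 1)²) = C + 3*(1 + (1 + C)²) = C + (3 + 3*(1 + C)²) = 3 + C + 3*(1 + C)²)
1/(L(-48) + (-3268 - 1*3457)) = 1/((3 - 48 + 3*(1 - 48)²) + (-3268 - 1*3457)) = 1/((3 - 48 + 3*(-47)²) + (-3268 - 3457)) = 1/((3 - 48 + 3*2209) - 6725) = 1/((3 - 48 + 6627) - 6725) = 1/(6582 - 6725) = 1/(-143) = -1/143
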